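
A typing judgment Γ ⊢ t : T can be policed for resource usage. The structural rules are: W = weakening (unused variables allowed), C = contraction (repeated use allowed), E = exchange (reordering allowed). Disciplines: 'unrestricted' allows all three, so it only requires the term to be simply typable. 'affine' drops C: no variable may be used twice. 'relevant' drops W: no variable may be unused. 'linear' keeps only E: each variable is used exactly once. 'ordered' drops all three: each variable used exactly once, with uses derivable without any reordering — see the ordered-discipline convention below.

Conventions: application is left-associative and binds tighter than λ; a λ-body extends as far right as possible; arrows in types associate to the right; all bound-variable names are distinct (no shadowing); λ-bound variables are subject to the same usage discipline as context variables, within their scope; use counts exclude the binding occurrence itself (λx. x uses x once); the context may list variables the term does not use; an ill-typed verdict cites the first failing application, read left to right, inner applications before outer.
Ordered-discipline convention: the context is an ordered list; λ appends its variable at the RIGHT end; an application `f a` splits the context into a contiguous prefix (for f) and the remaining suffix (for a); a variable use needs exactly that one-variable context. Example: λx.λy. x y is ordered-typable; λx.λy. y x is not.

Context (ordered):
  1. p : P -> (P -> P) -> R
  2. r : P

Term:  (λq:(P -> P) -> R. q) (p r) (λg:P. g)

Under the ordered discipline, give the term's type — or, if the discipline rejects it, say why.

term : R
use counts: p: 1, r: 1, q (λ-bound): 1, g (λ-bound): 1
left-to-right use order: q, p, r, g
typing: well-typed — term : R
all disciplines: ordered ✓; linear ✓; affine ✓; relevant ✓; unrestricted ✓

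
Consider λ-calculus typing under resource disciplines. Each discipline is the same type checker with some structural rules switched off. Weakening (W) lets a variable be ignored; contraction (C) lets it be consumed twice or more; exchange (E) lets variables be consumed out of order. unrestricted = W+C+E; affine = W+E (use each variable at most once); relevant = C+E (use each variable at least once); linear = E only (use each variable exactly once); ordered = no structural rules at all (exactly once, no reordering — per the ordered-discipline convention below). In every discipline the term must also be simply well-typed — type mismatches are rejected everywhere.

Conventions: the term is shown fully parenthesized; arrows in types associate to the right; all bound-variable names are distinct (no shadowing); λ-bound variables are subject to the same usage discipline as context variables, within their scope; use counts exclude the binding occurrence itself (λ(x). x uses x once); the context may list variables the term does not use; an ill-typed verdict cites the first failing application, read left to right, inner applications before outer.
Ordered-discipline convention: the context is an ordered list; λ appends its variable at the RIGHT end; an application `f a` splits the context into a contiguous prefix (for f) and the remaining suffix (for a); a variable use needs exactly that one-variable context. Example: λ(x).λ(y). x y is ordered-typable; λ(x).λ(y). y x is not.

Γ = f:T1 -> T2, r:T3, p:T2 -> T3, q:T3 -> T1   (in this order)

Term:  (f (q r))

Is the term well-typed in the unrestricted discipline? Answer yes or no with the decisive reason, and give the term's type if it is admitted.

yes — type-checks (T2) and nothing is barred; term : T2
usage: f ×1, r ×1, p ×0, q ×1
uses in reading order: f, q, r
typing: well-typed — term : T2
per-discipline verdicts: ordered ✗, linear ✗, affine ✓, relevant ✗, unrestricted ✓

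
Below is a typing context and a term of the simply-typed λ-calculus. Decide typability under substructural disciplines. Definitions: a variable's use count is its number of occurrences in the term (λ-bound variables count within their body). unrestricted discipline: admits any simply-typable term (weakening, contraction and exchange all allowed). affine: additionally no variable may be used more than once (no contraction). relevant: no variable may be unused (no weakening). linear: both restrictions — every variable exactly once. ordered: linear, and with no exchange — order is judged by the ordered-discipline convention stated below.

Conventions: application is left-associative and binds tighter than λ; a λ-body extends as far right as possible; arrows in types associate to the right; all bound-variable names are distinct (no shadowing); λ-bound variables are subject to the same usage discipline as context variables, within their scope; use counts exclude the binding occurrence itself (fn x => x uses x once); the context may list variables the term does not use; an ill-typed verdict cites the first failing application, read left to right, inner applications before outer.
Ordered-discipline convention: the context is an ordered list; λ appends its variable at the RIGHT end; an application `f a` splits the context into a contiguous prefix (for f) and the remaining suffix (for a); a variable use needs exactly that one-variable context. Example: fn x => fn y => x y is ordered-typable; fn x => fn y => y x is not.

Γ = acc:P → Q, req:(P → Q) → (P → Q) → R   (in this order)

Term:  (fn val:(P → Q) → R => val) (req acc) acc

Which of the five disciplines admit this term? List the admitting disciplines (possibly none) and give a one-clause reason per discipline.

admitted by: relevant, unrestricted
usage: acc: 2×, req: 1×, val (λ-bound): 1×
left-to-right use order: val, req, acc, acc
typing: ✓ — R
ordered: ✗ — repeated use of acc ×2
linear: ✗ — repeated use of acc ×2
affine: ✗ — repeated use of acc ×2
relevant: ✓ — acc, req, val: all used, weakening unneeded
unrestricted: ✓ — simply typable at R; W, C, E all held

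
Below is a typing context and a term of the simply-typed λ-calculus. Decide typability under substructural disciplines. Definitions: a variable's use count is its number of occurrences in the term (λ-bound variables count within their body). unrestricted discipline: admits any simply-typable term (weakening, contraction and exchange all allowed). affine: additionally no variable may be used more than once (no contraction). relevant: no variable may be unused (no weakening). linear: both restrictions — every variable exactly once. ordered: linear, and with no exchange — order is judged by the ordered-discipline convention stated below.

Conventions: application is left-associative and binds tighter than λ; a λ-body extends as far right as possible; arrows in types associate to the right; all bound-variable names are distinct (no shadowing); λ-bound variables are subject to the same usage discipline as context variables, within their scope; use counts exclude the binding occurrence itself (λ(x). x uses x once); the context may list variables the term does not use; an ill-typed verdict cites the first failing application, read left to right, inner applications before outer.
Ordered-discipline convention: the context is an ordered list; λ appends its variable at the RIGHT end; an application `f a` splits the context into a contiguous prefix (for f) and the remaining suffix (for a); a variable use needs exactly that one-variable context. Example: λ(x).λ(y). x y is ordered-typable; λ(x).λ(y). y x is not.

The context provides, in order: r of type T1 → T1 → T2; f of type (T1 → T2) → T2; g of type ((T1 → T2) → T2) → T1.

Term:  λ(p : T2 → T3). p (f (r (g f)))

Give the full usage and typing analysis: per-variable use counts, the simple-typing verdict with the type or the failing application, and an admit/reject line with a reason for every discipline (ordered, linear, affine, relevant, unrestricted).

variable uses: r: 1; f: 2; g: 1; p (bound): 1
use order (left to right): p, f, r, g, f
typing: well-typed at (T2 → T3) → T3
ordered ✗ (needs contraction — f ×2)
linear ✗ (needs contraction — f ×2)
affine ✗ (needs contraction — f ×2)
relevant ✓ (at least one use each (r, f, g, p))
unrestricted ✓ (typability at (T2 → T3) → T3 is all that's needed)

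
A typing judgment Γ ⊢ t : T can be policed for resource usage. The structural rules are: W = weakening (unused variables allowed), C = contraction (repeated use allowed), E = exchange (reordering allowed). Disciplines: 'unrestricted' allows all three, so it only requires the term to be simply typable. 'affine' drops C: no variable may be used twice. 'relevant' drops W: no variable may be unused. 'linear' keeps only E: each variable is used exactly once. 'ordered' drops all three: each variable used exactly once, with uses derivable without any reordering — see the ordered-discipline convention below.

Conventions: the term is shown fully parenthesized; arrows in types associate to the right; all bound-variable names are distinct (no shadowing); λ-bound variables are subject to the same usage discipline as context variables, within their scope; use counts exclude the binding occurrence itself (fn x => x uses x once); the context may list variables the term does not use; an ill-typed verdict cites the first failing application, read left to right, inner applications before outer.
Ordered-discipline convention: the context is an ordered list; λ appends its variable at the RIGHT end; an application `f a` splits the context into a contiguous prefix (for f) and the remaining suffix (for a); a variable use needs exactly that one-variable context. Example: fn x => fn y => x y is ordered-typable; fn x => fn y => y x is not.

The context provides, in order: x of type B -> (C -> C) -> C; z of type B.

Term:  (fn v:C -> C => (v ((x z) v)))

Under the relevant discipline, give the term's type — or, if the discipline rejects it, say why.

term : (C -> C) -> C
usage: x: 1; z: 1; v [bound]: 2
order of uses: v, x, z, v
typing: the term checks, with type (C -> C) -> C
all disciplines: ordered ✗, linear ✗, affine ✗, relevant ✓, unrestricted ✓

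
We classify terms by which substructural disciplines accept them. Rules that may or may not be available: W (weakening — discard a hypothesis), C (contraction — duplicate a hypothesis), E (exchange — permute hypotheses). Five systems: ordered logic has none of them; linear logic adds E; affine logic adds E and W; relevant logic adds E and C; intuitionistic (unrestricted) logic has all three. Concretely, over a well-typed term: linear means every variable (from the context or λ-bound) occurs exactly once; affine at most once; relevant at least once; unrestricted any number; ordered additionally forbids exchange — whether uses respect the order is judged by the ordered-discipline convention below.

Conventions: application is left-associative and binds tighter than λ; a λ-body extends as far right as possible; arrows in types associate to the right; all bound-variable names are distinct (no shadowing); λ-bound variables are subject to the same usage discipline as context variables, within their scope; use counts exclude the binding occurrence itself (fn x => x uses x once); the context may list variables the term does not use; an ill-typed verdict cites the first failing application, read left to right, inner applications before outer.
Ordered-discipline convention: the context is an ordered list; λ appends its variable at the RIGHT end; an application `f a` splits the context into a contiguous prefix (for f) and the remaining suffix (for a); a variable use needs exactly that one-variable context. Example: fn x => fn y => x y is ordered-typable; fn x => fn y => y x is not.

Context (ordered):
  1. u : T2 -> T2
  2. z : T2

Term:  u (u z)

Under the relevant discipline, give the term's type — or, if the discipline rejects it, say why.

term : T2
counts: u: 2×; z: 1×
order of uses: u, u, z
typing: ✓ — T2
all disciplines: ordered ✗ · linear ✗ · affine ✗ · relevant ✓ · unrestricted ✓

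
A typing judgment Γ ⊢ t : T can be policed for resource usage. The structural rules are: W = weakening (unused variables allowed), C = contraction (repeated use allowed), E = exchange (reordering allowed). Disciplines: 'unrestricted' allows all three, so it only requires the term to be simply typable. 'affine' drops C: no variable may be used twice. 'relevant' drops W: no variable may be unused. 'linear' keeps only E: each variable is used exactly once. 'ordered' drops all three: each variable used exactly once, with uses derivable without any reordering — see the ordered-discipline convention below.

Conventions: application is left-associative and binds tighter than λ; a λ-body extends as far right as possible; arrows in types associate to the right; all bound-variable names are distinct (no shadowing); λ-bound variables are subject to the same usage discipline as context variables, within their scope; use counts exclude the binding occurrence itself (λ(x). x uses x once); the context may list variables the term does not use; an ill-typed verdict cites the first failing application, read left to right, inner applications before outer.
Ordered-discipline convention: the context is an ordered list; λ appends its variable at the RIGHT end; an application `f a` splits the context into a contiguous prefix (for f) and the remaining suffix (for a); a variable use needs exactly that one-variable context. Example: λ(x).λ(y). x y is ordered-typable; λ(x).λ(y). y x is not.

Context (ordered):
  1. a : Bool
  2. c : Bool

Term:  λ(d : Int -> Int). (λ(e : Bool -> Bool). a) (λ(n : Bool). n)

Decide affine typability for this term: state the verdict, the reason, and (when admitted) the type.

yes — a, c, d, e, n: no repeats, contraction unneeded; term : (Int -> Int) -> Bool
counts: a: 1×, c: 0×, d [bound]: 0×, e [bound]: 0×, n [bound]: 1×
uses in reading order: a, n
typing: ✓ — (Int -> Int) -> Bool
summary: ordered ✗ · linear ✗ · affine ✓ · relevant ✗ · unrestricted ✓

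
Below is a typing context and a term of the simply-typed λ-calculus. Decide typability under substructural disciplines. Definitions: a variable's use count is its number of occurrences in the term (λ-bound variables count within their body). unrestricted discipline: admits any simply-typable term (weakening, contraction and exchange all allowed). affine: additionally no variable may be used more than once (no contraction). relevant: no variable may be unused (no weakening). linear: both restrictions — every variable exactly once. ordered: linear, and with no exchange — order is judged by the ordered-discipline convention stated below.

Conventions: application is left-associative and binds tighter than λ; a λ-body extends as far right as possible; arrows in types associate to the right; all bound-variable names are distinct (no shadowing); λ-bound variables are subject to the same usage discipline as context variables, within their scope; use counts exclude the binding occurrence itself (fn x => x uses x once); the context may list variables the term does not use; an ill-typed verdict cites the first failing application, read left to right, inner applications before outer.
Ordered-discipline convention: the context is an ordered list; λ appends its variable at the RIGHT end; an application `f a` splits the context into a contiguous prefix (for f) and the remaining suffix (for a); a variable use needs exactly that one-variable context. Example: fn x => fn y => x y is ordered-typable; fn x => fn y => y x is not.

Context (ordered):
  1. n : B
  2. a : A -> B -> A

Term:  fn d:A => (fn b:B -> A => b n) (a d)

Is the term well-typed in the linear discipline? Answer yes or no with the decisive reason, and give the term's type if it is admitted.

yes — each of n, a, d, b used exactly once; term : A -> A
use counts: n ×1, a ×1, d (λ-bound) ×1, b (λ-bound) ×1
left-to-right use order: b, n, a, d
typing: the term checks, with type A -> A
per-discipline verdicts: ordered ✗ · linear ✓ · affine ✓ · relevant ✓ · unrestricted ✓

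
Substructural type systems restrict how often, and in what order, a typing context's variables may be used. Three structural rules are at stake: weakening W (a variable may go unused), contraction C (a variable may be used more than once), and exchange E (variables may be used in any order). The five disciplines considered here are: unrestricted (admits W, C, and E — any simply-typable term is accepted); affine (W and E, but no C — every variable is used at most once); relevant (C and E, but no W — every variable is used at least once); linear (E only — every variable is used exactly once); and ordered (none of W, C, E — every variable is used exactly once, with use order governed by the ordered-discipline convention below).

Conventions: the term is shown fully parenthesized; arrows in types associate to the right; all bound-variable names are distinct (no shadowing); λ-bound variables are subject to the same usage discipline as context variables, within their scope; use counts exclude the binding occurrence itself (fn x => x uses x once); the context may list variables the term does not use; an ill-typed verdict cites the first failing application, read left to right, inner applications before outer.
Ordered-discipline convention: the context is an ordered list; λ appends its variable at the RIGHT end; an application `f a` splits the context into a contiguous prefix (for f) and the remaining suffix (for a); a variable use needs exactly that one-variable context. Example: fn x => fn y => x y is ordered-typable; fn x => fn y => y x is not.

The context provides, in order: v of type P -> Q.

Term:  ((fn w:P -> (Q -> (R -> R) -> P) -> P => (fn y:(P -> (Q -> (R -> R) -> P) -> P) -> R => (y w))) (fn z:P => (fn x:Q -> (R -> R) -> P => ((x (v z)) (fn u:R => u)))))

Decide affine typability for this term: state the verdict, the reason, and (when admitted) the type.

yes — none of v, w, y, z, x, u used more than once; term : ((P -> (Q -> (R -> R) -> P) -> P) -> R) -> R
counts: v: 1; w [bound]: 1; y [bound]: 1; z [bound]: 1; x [bound]: 1; u [bound]: 1
order of uses: y, w, x, v, z, u
typing: the term checks, with type ((P -> (Q -> (R -> R) -> P) -> P) -> R) -> R
per-discipline verdicts: ordered ✗ · linear ✓ · affine ✓ · relevant ✓ · unrestricted ✓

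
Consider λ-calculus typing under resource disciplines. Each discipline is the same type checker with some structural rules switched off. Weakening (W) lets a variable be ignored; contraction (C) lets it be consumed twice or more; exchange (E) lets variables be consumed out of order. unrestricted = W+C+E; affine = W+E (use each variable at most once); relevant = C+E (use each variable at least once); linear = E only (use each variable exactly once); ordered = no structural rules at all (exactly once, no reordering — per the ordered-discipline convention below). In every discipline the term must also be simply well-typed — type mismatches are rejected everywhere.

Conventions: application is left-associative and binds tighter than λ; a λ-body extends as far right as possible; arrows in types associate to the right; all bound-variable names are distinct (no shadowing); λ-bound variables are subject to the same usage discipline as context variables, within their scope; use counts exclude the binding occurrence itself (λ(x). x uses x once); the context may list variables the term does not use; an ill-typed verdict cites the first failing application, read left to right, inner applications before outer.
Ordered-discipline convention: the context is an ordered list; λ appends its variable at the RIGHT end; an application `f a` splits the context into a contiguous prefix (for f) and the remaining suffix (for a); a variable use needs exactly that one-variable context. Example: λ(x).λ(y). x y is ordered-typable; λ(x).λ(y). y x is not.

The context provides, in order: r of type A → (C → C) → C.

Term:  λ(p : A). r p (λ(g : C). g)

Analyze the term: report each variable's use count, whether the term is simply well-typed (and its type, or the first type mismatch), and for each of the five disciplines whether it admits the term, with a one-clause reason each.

use counts: r: 1; p (bound): 1; g (bound): 1
use order (left to right): r, p, g
typing: well-typed — term : A → C
ordered ✓ (one use each (r, p, g); ordered split holds)
linear ✓ (r, p, g: one use apiece)
affine ✓ (at most one use each (r, p, g))
relevant ✓ (r, p, g: all used, weakening unneeded)
unrestricted ✓ (type-checks (A → C) and nothing is barred)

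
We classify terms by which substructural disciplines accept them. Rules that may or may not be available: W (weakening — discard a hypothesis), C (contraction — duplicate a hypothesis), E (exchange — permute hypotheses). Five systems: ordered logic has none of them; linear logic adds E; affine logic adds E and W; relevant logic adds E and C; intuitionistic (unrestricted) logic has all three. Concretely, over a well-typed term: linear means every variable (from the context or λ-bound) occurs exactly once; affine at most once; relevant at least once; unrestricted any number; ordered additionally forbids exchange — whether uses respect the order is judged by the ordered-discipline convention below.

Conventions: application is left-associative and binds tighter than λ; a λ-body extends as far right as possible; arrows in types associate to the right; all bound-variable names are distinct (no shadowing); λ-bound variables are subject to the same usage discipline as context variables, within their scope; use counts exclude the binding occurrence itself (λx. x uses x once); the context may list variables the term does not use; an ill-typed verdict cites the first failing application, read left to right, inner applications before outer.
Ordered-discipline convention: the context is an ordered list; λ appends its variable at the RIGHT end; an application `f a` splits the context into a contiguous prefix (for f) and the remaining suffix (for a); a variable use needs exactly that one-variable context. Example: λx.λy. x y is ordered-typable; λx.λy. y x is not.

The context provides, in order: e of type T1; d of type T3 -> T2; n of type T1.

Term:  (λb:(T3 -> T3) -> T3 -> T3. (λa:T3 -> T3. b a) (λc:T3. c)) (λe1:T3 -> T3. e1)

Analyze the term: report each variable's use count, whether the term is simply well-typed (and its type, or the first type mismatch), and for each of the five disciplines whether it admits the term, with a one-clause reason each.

counts: e=0, d=0, n=0, b [bound]=1, a [bound]=1, c [bound]=1, e1 [bound]=1
left-to-right use order: b, a, c, e1
typing: well-typed at T3 -> T3
ordered: ✗, e, d, n never used (weakening)
linear: ✗, e, d, n never used (weakening)
affine: ✓, e, d, n, b, a, c, e1: no repeats, contraction unneeded
relevant: ✗, e, d, n never used (weakening)
unrestricted: ✓, type-checks (T3 -> T3) and nothing is barred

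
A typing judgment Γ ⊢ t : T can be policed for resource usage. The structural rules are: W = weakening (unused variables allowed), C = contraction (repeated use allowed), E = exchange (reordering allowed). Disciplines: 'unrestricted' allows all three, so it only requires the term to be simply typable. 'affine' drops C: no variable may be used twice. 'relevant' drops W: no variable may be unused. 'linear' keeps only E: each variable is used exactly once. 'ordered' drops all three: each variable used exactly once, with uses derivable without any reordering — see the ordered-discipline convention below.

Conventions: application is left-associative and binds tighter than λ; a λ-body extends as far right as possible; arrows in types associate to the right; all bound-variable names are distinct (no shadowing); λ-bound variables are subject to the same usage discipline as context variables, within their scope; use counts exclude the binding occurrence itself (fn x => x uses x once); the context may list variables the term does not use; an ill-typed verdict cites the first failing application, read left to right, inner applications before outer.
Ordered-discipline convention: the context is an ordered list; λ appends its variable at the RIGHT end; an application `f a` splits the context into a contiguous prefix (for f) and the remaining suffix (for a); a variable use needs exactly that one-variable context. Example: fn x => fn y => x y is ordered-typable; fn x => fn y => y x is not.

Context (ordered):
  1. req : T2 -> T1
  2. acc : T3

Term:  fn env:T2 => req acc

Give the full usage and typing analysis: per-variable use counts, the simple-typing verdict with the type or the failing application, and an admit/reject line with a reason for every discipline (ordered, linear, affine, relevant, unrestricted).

counts: req: 1×, acc: 1×, env [bound]: 0×
uses in reading order: req, acc
typing: ill-typed: an application expects T2 but receives T3
ordered: ✗ — not simply typable
linear: ✗ — fails simple typing
affine: ✗ — a type mismatch blocks all five
relevant: ✗ — the type mismatch rejects it
unrestricted: ✗ — not simply typable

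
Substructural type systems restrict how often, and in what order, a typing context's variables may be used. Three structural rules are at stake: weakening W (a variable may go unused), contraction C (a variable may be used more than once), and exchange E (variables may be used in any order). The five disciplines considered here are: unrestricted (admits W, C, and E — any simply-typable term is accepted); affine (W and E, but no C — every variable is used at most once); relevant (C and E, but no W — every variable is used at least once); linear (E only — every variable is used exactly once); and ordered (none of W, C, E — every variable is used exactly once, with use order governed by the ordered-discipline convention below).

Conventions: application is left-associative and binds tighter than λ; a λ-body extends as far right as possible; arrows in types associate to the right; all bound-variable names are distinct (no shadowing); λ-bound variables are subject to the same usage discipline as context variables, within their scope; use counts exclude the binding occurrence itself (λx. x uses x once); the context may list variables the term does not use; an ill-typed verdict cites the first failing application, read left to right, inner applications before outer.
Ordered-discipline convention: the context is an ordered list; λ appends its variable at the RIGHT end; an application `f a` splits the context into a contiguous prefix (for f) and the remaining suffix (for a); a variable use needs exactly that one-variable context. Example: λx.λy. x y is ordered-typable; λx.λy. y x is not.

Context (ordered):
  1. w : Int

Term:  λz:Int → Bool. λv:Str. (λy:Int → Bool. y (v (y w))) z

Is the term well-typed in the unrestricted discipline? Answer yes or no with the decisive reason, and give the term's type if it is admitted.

no — not simply typable
usage: w: 1×, z (bound): 1×, v (bound): 1×, y (bound): 2×
left-to-right use order: y, v, y, w, z
typing: ill-typed: non-arrow in function slot: Str
summary: ordered ✗ · linear ✗ · affine ✗ · relevant ✗ · unrestricted ✗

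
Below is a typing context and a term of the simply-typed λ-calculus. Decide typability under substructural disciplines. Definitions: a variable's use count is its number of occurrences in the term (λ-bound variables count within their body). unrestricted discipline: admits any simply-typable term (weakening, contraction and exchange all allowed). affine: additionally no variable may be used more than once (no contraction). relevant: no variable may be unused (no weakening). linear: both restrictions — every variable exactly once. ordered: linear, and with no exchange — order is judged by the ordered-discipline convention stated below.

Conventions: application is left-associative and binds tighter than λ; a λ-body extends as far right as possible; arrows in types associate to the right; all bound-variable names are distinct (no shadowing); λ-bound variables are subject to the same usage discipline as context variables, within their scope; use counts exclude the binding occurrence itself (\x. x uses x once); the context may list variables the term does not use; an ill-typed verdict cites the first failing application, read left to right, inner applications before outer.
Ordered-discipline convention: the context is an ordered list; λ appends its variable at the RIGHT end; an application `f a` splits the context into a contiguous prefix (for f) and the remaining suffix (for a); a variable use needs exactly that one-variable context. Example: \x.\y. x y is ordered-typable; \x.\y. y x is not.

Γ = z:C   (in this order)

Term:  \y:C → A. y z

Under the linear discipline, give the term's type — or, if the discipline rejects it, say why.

term : (C → A) → A
usage: z: 1, y [bound]: 1
left-to-right use order: y, z
typing: ✓ — (C → A) → A
per-discipline verdicts: ordered ✗; linear ✓; affine ✓; relevant ✓; unrestricted ✓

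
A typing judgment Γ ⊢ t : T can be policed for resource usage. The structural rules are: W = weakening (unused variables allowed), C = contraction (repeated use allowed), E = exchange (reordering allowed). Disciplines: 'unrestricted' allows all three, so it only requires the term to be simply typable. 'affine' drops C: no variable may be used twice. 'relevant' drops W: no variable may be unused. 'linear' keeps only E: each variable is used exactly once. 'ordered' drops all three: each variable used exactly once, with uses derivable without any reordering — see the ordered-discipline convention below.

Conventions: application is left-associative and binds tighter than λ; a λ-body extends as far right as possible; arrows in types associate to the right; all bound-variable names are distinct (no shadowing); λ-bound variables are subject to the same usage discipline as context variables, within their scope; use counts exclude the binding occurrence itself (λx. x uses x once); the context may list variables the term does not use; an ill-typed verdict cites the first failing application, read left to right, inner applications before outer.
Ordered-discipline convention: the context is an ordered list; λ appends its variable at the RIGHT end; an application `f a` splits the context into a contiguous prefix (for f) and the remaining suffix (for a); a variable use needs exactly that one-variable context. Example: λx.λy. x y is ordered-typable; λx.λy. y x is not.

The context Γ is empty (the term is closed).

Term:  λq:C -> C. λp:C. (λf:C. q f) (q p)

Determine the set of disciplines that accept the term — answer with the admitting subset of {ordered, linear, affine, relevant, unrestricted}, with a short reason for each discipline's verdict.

admitted in: relevant, unrestricted
use counts: q (λ-bound): 2×; p (λ-bound): 1×; f (λ-bound): 1×
uses in reading order: q, f, q, p
typing: well-typed at (C -> C) -> C -> C
ordered ✗ (repeated use of q ×2)
linear ✗ (repeated use of q ×2)
affine ✗ (repeated use of q ×2)
relevant ✓ (every one of q, p, f appears)
unrestricted ✓ (well-typed at (C -> C) -> C -> C; no restrictions here)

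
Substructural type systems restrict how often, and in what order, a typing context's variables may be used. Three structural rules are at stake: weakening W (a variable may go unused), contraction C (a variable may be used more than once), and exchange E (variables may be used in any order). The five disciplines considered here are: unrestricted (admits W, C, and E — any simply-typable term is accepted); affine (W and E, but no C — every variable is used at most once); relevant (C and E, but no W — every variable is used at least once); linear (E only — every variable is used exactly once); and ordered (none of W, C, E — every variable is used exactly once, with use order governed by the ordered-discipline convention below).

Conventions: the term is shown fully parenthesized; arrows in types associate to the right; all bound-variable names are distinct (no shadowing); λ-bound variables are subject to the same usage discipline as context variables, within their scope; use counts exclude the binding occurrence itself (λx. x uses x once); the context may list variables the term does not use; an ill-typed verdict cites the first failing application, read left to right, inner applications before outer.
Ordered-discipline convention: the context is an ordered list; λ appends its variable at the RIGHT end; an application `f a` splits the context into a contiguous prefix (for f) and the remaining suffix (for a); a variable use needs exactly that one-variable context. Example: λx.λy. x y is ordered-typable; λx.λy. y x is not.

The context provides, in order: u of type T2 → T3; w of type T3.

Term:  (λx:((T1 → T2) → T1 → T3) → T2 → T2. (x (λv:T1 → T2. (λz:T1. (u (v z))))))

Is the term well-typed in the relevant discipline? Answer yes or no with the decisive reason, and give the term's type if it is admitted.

no — w never used (weakening)
use counts: u: 1×; w: 0×; x (bound): 1×; v (bound): 1×; z (bound): 1×
left-to-right use order: x, u, v, z
typing: ✓ — (((T1 → T2) → T1 → T3) → T2 → T2) → T2 → T2
all disciplines: ordered ✗ | linear ✗ | affine ✓ | relevant ✗ | unrestricted ✓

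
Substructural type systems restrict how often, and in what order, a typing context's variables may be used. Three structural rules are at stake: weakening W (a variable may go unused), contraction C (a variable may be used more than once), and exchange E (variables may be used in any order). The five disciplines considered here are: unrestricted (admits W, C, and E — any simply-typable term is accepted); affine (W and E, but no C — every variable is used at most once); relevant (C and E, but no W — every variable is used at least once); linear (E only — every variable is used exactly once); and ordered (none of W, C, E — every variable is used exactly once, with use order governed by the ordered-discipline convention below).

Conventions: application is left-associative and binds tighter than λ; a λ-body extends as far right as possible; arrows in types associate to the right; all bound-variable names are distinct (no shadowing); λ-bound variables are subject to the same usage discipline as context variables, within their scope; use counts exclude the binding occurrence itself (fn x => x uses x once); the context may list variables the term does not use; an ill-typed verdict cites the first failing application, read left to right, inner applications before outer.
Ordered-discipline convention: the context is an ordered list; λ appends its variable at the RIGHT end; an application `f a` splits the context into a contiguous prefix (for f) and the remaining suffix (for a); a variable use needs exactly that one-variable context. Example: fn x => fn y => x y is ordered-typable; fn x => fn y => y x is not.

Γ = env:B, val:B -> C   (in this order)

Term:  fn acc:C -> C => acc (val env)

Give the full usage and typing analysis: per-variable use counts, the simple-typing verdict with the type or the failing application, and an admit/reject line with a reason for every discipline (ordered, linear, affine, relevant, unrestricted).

variable uses: env: 1; val: 1; acc (bound): 1
uses in reading order: acc, val, env
typing: well-typed — term : (C -> C) -> C
ordered: ✗, use order acc, val, env needs exchange
linear: ✓, single use per variable (env, val, acc)
affine: ✓, none of env, val, acc used more than once
relevant: ✓, env, val, acc: all used, weakening unneeded
unrestricted: ✓, simply typable at (C -> C) -> C; W, C, E all held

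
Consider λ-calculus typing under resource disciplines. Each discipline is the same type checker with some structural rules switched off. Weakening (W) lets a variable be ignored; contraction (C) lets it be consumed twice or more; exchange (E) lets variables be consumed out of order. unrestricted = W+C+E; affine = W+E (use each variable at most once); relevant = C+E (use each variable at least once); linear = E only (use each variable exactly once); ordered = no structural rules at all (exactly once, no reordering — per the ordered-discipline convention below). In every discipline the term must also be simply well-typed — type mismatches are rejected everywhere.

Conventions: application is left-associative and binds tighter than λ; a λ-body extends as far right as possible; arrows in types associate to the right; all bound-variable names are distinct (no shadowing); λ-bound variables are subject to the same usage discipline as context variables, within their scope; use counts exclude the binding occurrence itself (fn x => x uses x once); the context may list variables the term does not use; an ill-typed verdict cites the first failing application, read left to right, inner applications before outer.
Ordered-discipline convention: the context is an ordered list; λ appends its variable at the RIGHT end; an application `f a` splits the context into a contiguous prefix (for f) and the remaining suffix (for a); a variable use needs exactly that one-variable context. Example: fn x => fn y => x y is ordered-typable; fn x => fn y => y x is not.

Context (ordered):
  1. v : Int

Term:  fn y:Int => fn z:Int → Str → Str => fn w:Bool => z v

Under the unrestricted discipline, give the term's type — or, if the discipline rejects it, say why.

term : Int → (Int → Str → Str) → Bool → Str → Str
counts: v=1; y (bound)=0; z (bound)=1; w (bound)=0
left-to-right use order: z, v
typing: well-typed — term : Int → (Int → Str → Str) → Bool → Str → Str
all disciplines: ordered ✗; linear ✗; affine ✓; relevant ✗; unrestricted ✓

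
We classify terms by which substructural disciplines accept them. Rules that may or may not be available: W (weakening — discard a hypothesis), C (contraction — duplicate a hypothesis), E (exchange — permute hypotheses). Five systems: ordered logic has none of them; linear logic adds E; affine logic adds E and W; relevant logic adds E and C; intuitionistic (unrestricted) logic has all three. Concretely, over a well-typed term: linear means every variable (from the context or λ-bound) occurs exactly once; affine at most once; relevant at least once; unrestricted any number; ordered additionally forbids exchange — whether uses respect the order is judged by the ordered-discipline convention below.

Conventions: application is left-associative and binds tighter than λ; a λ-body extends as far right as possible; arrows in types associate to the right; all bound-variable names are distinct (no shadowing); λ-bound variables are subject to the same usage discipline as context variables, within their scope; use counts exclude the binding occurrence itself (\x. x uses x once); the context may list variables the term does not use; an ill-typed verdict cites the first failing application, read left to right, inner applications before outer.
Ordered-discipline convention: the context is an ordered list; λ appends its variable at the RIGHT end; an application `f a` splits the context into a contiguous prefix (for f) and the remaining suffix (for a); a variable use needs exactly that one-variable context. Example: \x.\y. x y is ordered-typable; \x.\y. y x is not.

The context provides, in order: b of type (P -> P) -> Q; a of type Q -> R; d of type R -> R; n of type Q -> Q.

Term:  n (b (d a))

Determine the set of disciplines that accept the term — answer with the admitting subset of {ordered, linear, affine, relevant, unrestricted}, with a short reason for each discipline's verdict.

accepted by: none
variable uses: b: 1×; a: 1×; d: 1×; n: 1×
use order (left to right): n, b, d, a
typing: ill-typed: a function awaiting R gets Q -> R
ordered: ✗, fails simple typing
linear: ✗, a type mismatch blocks all five
affine: ✗, the type mismatch rejects it
relevant: ✗, not simply typable
unrestricted: ✗, fails simple typing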